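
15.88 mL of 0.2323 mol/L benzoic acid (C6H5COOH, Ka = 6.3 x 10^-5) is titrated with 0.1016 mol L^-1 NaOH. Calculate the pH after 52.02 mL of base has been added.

12.37

n(acid) = 0.2323 x 0.01588 = 0.003689 mol; n(NaOH) added = 0.1016 x 0.05202 = 0.005285 mol.
Base is in excess by 0.005285 - 0.003689 = 0.001596 mol in a total volume of 0.06790 L.
[OH^-] = 0.001596/0.06790 = 0.02351 M, so pOH = 1.63 and pH = 14.00 - 1.63 = 12.37.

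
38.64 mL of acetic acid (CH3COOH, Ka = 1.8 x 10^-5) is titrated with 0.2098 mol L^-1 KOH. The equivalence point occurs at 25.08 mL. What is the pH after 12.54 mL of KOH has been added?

12.54 mL is exactly half the equivalence volume (25.08/2), i.e. the half-equivalence point.
There, n(HA) = n(A^-), so pH = pKa = -log(1.8 x 10^-5) = 4.74.

4.74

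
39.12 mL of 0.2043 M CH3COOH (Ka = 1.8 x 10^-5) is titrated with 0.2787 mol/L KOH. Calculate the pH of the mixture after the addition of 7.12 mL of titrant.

Initial n(CH3COOH) = 0.2043 x 0.03912 = 0.007992 mol.
n(KOH) added = 0.2787 x 0.007120 = 0.001984 mol, converting that many moles of CH3COOH to CH3COO-.
Remaining n(CH3COOH) = 0.006008 mol; n(CH3COO-) = 0.001984 mol.
By Henderson-Hasselbalch, pH = pKa + log([A^-]/[HA]) = 4.74 + log(0.001984/0.006008) = 4.74 + (-0.48) = 4.26.

4.26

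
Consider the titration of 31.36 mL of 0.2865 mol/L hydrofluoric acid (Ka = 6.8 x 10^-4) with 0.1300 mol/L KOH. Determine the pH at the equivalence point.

n(HF) = 0.2865 x 0.03136 = 0.008985 mol; V(KOH) at equivalence = 0.008985/0.1300 = 0.06911 L.
At equivalence all the acid is converted to F-; total volume = 0.03136 + 0.06911 = 0.1005 L, so [F-] = 0.008985/0.1005 = 0.08942 M.
Kb = Kw/Ka = 1.0e-14 / 6.8 x 10^-4 = 1.47e-11.
[OH^-] = sqrt(Kb x [F-]) = sqrt(1.47e-11 x 0.08942) = 1.15e-6 M.
pOH = 5.94, so pH = 14.00 - 5.94 = 8.06.

8.06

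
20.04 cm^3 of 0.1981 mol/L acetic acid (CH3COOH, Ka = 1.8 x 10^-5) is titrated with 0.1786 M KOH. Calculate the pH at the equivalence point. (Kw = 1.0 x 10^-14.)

8.86

n(CH3COOH) = 0.1981 x 0.02004 = 0.003970 mol; V(KOH) at equivalence = 0.003970/0.1786 = 0.02223 L.
At equivalence all the acid is converted to CH3COO-; total volume = 0.02004 + 0.02223 = 0.04227 L, so [CH3COO-] = 0.003970/0.04227 = 0.09392 M.
Kb = Kw/Ka = 1.0e-14 / 1.8 x 10^-5 = 5.56e-10.
[OH^-] = sqrt(Kb x [CH3COO-]) = sqrt(5.56e-10 x 0.09392) = 7.22e-6 M.
pOH = 5.14, so pH = 14.00 - 5.14 = 8.86.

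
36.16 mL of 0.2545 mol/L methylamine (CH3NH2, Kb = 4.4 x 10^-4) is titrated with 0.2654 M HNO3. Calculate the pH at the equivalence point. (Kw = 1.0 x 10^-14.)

5.76

n(CH3NH2) = 0.2545 x 0.03616 = 0.009203 mol; V(HNO3) at equivalence = 0.009203/0.2654 = 0.03467 L.
At equivalence the base is fully converted to CH3NH3+; total volume = 0.07083 L, so [CH3NH3+] = 0.009203/0.07083 = 0.1299 M.
Ka(CH3NH3+) = Kw/Kb = 1.0e-14 / 4.4 x 10^-4 = 2.27e-11.
[H^+] = sqrt(Ka x [CH3NH3+]) = sqrt(2.27e-11 x 0.1299) = 1.72e-6 M.
pH = -log(1.72e-6) = 5.76.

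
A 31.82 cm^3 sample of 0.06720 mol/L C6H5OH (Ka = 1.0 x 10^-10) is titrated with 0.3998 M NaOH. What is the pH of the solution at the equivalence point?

11.38

n(C6H5OH) = 0.06720 x 0.03182 = 0.002138 mol; V(NaOH) at equivalence = 0.002138/0.3998 = 0.005348 L.
At equivalence all the acid is converted to C6H5O-; total volume = 0.03182 + 0.005348 = 0.03717 L, so [C6H5O-] = 0.002138/0.03717 = 0.05753 M.
Kb = Kw/Ka = 1.0e-14 / 1.0 x 10^-10 = 0.000100.
[OH^-] = sqrt(Kb x [C6H5O-]) = sqrt(0.000100 x 0.05753) = 0.00240 M.
pOH = 2.62, so pH = 14.00 - 2.62 = 11.38.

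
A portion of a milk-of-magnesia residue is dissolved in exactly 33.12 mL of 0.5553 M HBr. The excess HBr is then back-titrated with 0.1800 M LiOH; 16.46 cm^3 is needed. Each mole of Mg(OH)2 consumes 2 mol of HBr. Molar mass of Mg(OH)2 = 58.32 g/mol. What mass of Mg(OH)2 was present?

Total n(HBr) added = 0.5553 x 0.03312 = 0.01839 mol.
n(LiOH) used = 0.1800 x 0.01646 = 0.002963 mol, which equals the excess n(HBr).
So n(HBr) consumed by the sample = 0.01839 - 0.002963 = 0.01543 mol.
n(Mg(OH)2) = 0.01543 / 2 = 0.007714 mol.
mass = 0.007714 mol x 58.32 g/mol = 0.450 g.

0.450 g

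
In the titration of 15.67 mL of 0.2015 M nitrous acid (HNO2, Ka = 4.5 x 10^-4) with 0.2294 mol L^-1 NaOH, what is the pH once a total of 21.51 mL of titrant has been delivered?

n(acid) = 0.2015 x 0.01567 = 0.003158 mol; n(NaOH) added = 0.2294 x 0.02151 = 0.004934 mol.
Base is in excess by 0.004934 - 0.003158 = 0.001777 mol in a total volume of 0.03718 L.
[OH^-] = 0.001777/0.03718 = 0.04779 M, so pOH = 1.32 and pH = 14.00 - 1.32 = 12.68.

12.68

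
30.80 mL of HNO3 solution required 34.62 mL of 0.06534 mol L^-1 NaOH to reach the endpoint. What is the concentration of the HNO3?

0.0734 M

n(NaOH) delivered = 0.06534 x 0.03462 = 0.002262 mol.
For a 1:1 reaction, n(HNO3) = 0.002262 mol.
[HNO3] = 0.002262 mol / 0.03080 L = 0.0734 M.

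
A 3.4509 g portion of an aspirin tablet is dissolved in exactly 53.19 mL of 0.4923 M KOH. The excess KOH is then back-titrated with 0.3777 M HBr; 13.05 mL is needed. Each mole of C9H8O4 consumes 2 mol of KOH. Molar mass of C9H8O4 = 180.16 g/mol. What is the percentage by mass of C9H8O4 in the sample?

55.5%

Total n(KOH) added = 0.4923 x 0.05319 = 0.02619 mol.
n(HBr) used = 0.3777 x 0.01305 = 0.004929 mol, which equals the excess n(KOH).
So n(KOH) consumed by the sample = 0.02619 - 0.004929 = 0.02126 mol.
n(C9H8O4) = 0.02126 / 2 = 0.01063 mol.
mass C9H8O4 = 0.01063 x 180.16 = 1.915 g, so %C9H8O4 = 1.915/3.4509 x 100 = 55.5%.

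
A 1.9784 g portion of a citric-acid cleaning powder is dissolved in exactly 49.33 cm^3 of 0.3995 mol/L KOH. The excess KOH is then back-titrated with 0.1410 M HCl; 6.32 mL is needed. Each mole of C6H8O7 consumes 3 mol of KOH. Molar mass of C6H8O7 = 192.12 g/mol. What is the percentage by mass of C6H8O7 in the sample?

Total n(KOH) added = 0.3995 x 0.04933 = 0.01971 mol.
n(HCl) used = 0.1410 x 0.006320 = 0.0008911 mol, which equals the excess n(KOH).
So n(KOH) consumed by the sample = 0.01971 - 0.0008911 = 0.01882 mol.
n(C6H8O7) = 0.01882 / 3 = 0.006272 mol.
mass C6H8O7 = 0.006272 x 192.12 = 1.205 g, so %C6H8O7 = 1.205/1.9784 x 100 = 60.9%.

60.9%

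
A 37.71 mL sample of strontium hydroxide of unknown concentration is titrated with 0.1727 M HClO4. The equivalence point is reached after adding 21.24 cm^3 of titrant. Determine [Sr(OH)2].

n(HClO4) delivered = 0.1727 x 0.02124 = 0.003668 mol.
The reaction is 1 Sr(OH)2 + 2 HClO4, so n(Sr(OH)2) = 0.003668 x 1/2 = 0.001834 mol.
[Sr(OH)2] = 0.001834 mol / 0.03771 L = 0.0486 M.

0.0486 M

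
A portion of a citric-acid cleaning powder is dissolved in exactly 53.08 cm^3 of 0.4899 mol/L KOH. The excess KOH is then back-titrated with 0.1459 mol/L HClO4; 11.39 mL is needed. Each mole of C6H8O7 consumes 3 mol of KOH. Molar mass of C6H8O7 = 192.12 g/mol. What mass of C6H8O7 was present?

Total n(KOH) added = 0.4899 x 0.05308 = 0.02600 mol.
n(HClO4) used = 0.1459 x 0.01139 = 0.001662 mol, which equals the excess n(KOH).
So n(KOH) consumed by the sample = 0.02600 - 0.001662 = 0.02434 mol.
n(C6H8O7) = 0.02434 / 3 = 0.008114 mol.
mass = 0.008114 mol x 192.12 g/mol = 1.56 g.

1.56 g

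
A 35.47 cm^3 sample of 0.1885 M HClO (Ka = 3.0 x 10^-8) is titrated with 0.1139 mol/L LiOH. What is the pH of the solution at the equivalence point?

n(HClO) = 0.1885 x 0.03547 = 0.006686 mol; V(LiOH) at equivalence = 0.006686/0.1139 = 0.05870 L.
At equivalence all the acid is converted to ClO-; total volume = 0.03547 + 0.05870 = 0.09417 L, so [ClO-] = 0.006686/0.09417 = 0.07100 M.
Kb = Kw/Ka = 1.0e-14 / 3.0 x 10^-8 = 3.33e-7.
[OH^-] = sqrt(Kb x [ClO-]) = sqrt(3.33e-7 x 0.07100) = 0.000154 M.
pOH = 3.81, so pH = 14.00 - 3.81 = 10.19.

10.19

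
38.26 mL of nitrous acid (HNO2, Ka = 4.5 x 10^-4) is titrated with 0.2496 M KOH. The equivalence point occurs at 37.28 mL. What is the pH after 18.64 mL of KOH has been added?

18.64 mL is exactly half the equivalence volume (37.28/2), i.e. the half-equivalence point.
There, n(HA) = n(A^-), so pH = pKa = -log(4.5 x 10^-4) = 3.35.

3.35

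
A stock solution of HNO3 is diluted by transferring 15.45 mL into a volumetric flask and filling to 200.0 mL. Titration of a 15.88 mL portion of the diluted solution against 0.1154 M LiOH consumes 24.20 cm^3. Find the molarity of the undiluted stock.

2.28 M

n(LiOH) = 0.1154 x 0.02420 = 0.002793 mol.
n(HNO3) in the aliquot = 0.002793 mol.
[diluted HNO3] = 0.002793 / 0.01588 = 0.1759 M.
Dilution factor = 200.0/15.45 = 12.94, so [stock] = 0.1759 x 12.94 = 2.28 M.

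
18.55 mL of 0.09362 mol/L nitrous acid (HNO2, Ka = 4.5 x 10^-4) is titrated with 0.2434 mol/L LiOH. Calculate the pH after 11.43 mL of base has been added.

12.54

n(acid) = 0.09362 x 0.01855 = 0.001737 mol; n(LiOH) added = 0.2434 x 0.01143 = 0.002782 mol.
Base is in excess by 0.002782 - 0.001737 = 0.001045 mol in a total volume of 0.02998 L.
[OH^-] = 0.001045/0.02998 = 0.03487 M, so pOH = 1.46 and pH = 14.00 - 1.46 = 12.54.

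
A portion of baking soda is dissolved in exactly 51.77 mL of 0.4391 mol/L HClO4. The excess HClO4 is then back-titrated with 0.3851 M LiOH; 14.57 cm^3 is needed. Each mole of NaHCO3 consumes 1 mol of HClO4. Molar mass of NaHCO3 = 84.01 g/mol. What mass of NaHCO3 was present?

Total n(HClO4) added = 0.4391 x 0.05177 = 0.02273 mol.
n(LiOH) used = 0.3851 x 0.01457 = 0.005611 mol, which equals the excess n(HClO4).
So n(HClO4) consumed by the sample = 0.02273 - 0.005611 = 0.01712 mol.
n(NaHCO3) = 0.01712 / 1 = 0.01712 mol.
mass = 0.01712 mol x 84.01 g/mol = 1.44 g.

1.44 g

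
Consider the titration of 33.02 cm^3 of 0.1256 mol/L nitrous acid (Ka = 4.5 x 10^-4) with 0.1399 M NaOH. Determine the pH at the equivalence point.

n(HNO2) = 0.1256 x 0.03302 = 0.004147 mol; V(NaOH) at equivalence = 0.004147/0.1399 = 0.02964 L.
At equivalence all the acid is converted to NO2-; total volume = 0.03302 + 0.02964 = 0.06266 L, so [NO2-] = 0.004147/0.06266 = 0.06618 M.
Kb = Kw/Ka = 1.0e-14 / 4.5 x 10^-4 = 2.22e-11.
[OH^-] = sqrt(Kb x [NO2-]) = sqrt(2.22e-11 x 0.06618) = 1.21e-6 M.
pOH = 5.92, so pH = 14.00 - 5.92 = 8.08.

8.08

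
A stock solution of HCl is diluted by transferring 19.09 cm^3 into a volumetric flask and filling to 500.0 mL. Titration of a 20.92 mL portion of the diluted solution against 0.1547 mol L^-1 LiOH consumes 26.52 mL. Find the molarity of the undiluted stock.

5.14 M

n(LiOH) = 0.1547 x 0.02652 = 0.004103 mol.
n(HCl) in the aliquot = 0.004103 mol.
[diluted HCl] = 0.004103 / 0.02092 = 0.1961 M.
Dilution factor = 500.0/19.09 = 26.19, so [stock] = 0.1961 x 26.19 = 5.14 M.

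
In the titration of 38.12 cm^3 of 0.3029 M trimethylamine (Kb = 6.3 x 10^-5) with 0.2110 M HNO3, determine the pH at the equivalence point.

5.35

n((CH3)3N) = 0.3029 x 0.03812 = 0.01155 mol; V(HNO3) at equivalence = 0.01155/0.2110 = 0.05472 L.
At equivalence the base is fully converted to (CH3)3NH+; total volume = 0.09284 L, so [(CH3)3NH+] = 0.01155/0.09284 = 0.1244 M.
Ka((CH3)3NH+) = Kw/Kb = 1.0e-14 / 6.3 x 10^-5 = 1.59e-10.
[H^+] = sqrt(Ka x [(CH3)3NH+]) = sqrt(1.59e-10 x 0.1244) = 4.44e-6 M.
pH = -log(4.44e-6) = 5.35.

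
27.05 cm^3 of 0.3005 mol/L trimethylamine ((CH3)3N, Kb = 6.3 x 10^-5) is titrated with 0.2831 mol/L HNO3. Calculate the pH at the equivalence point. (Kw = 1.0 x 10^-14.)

5.32

n((CH3)3N) = 0.3005 x 0.02705 = 0.008129 mol; V(HNO3) at equivalence = 0.008129/0.2831 = 0.02871 L.
At equivalence the base is fully converted to (CH3)3NH+; total volume = 0.05576 L, so [(CH3)3NH+] = 0.008129/0.05576 = 0.1458 M.
Ka((CH3)3NH+) = Kw/Kb = 1.0e-14 / 6.3 x 10^-5 = 1.59e-10.
[H^+] = sqrt(Ka x [(CH3)3NH+]) = sqrt(1.59e-10 x 0.1458) = 4.81e-6 M.
pH = -log(4.81e-6) = 5.32.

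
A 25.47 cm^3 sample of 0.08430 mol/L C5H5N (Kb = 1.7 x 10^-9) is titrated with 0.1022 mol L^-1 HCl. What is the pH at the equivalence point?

3.28

n(C5H5N) = 0.08430 x 0.02547 = 0.002147 mol; V(HCl) at equivalence = 0.002147/0.1022 = 0.02101 L.
At equivalence the base is fully converted to C5H5NH+; total volume = 0.04648 L, so [C5H5NH+] = 0.002147/0.04648 = 0.04620 M.
Ka(C5H5NH+) = Kw/Kb = 1.0e-14 / 1.7 x 10^-9 = 5.88e-6.
[H^+] = sqrt(Ka x [C5H5NH+]) = sqrt(5.88e-6 x 0.04620) = 0.000521 M.
pH = -log(0.000521) = 3.28.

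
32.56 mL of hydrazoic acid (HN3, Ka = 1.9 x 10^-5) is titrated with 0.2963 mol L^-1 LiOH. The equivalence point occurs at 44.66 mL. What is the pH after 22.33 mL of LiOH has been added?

22.33 mL is exactly half the equivalence volume (44.66/2), i.e. the half-equivalence point.
There, n(HA) = n(A^-), so pH = pKa = -log(1.9 x 10^-5) = 4.72.

4.72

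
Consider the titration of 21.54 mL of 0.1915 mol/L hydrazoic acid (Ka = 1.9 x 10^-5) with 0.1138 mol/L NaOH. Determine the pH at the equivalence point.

n(HN3) = 0.1915 x 0.02154 = 0.004125 mol; V(NaOH) at equivalence = 0.004125/0.1138 = 0.03625 L.
At equivalence all the acid is converted to N3-; total volume = 0.02154 + 0.03625 = 0.05779 L, so [N3-] = 0.004125/0.05779 = 0.07138 M.
Kb = Kw/Ka = 1.0e-14 / 1.9 x 10^-5 = 5.26e-10.
[OH^-] = sqrt(Kb x [N3-]) = sqrt(5.26e-10 x 0.07138) = 6.13e-6 M.
pOH = 5.21, so pH = 14.00 - 5.21 = 8.79.

8.79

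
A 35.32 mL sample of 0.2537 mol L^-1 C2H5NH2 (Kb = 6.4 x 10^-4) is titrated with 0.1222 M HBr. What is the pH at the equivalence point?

5.94

n(C2H5NH2) = 0.2537 x 0.03532 = 0.008961 mol; V(HBr) at equivalence = 0.008961/0.1222 = 0.07333 L.
At equivalence the base is fully converted to C2H5NH3+; total volume = 0.1086 L, so [C2H5NH3+] = 0.008961/0.1086 = 0.08247 M.
Ka(C2H5NH3+) = Kw/Kb = 1.0e-14 / 6.4 x 10^-4 = 1.56e-11.
[H^+] = sqrt(Ka x [C2H5NH3+]) = sqrt(1.56e-11 x 0.08247) = 1.14e-6 M.
pH = -log(1.14e-6) = 5.94.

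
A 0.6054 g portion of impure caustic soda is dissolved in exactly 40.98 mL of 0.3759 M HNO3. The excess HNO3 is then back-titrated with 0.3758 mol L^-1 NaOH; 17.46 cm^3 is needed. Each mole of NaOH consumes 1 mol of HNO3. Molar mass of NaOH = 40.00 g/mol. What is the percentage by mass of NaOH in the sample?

58.4%

Total n(HNO3) added = 0.3759 x 0.04098 = 0.01540 mol.
n(NaOH) used = 0.3758 x 0.01746 = 0.006561 mol, which equals the excess n(HNO3).
So n(HNO3) consumed by the sample = 0.01540 - 0.006561 = 0.008843 mol.
n(NaOH) = 0.008843 / 1 = 0.008843 mol.
mass NaOH = 0.008843 x 40.00 = 0.3537 g, so %NaOH = 0.3537/0.6054 x 100 = 58.4%.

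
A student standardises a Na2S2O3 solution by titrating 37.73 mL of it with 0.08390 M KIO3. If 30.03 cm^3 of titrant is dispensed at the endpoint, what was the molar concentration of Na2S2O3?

n(KIO3) = 0.08390 x 0.03003 = 0.002520 mol.
From the balanced equation, 1 mol KIO3 reacts with 6 mol Na2S2O3, so n(Na2S2O3) = 0.002520 x 6/1 = 0.01512 mol.
[Na2S2O3] = 0.01512 / 0.03773 L = 0.401 M.

0.401 M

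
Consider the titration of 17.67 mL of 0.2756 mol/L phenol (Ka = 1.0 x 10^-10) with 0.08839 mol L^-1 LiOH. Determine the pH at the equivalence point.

11.41

n(C6H5OH) = 0.2756 x 0.01767 = 0.004870 mol; V(LiOH) at equivalence = 0.004870/0.08839 = 0.05510 L.
At equivalence all the acid is converted to C6H5O-; total volume = 0.01767 + 0.05510 = 0.07277 L, so [C6H5O-] = 0.004870/0.07277 = 0.06693 M.
Kb = Kw/Ka = 1.0e-14 / 1.0 x 10^-10 = 0.000100.
[OH^-] = sqrt(Kb x [C6H5O-]) = sqrt(0.000100 x 0.06693) = 0.00259 M.
pOH = 2.59, so pH = 14.00 - 2.59 = 11.41.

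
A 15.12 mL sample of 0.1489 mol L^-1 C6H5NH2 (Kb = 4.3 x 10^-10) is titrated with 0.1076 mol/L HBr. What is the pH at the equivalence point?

2.92

n(C6H5NH2) = 0.1489 x 0.01512 = 0.002251 mol; V(HBr) at equivalence = 0.002251/0.1076 = 0.02092 L.
At equivalence the base is fully converted to C6H5NH3+; total volume = 0.03604 L, so [C6H5NH3+] = 0.002251/0.03604 = 0.06246 M.
Ka(C6H5NH3+) = Kw/Kb = 1.0e-14 / 4.3 x 10^-10 = 2.33e-5.
[H^+] = sqrt(Ka x [C6H5NH3+]) = sqrt(2.33e-5 x 0.06246) = 0.00121 M.
pH = -log(0.00121) = 2.92.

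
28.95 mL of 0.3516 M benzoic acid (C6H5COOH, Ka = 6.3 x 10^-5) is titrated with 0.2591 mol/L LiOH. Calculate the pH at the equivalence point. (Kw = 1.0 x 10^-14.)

n(C6H5COOH) = 0.3516 x 0.02895 = 0.01018 mol; V(LiOH) at equivalence = 0.01018/0.2591 = 0.03929 L.
At equivalence all the acid is converted to C6H5COO-; total volume = 0.02895 + 0.03929 = 0.06824 L, so [C6H5COO-] = 0.01018/0.06824 = 0.1492 M.
Kb = Kw/Ka = 1.0e-14 / 6.3 x 10^-5 = 1.59e-10.
[OH^-] = sqrt(Kb x [C6H5COO-]) = sqrt(1.59e-10 x 0.1492) = 4.87e-6 M.
pOH = 5.31, so pH = 14.00 - 5.31 = 8.69.

8.69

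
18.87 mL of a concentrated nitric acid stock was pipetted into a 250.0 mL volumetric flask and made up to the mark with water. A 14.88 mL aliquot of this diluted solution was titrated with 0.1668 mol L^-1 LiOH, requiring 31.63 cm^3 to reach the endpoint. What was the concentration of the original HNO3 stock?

n(LiOH) = 0.1668 x 0.03163 = 0.005276 mol.
n(HNO3) in the aliquot = 0.005276 mol.
[diluted HNO3] = 0.005276 / 0.01488 = 0.3546 M.
Dilution factor = 250.0/18.87 = 13.25, so [stock] = 0.3546 x 13.25 = 4.70 M.

4.70 M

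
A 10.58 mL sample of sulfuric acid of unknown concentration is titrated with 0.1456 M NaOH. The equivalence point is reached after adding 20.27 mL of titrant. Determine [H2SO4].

n(NaOH) delivered = 0.1456 x 0.02027 = 0.002951 mol.
The reaction is 1 H2SO4 + 2 NaOH, so n(H2SO4) = 0.002951 x 1/2 = 0.001476 mol.
[H2SO4] = 0.001476 mol / 0.01058 L = 0.139 M.

0.139 M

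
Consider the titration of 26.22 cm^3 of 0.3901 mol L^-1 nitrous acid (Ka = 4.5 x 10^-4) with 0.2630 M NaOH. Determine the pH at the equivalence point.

n(HNO2) = 0.3901 x 0.02622 = 0.01023 mol; V(NaOH) at equivalence = 0.01023/0.2630 = 0.03889 L.
At equivalence all the acid is converted to NO2-; total volume = 0.02622 + 0.03889 = 0.06511 L, so [NO2-] = 0.01023/0.06511 = 0.1571 M.
Kb = Kw/Ka = 1.0e-14 / 4.5 x 10^-4 = 2.22e-11.
[OH^-] = sqrt(Kb x [NO2-]) = sqrt(2.22e-11 x 0.1571) = 1.87e-6 M.
pOH = 5.73, so pH = 14.00 - 5.73 = 8.27.

8.27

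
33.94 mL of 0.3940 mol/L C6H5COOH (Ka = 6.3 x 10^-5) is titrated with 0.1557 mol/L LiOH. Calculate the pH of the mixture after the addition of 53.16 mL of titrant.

Initial n(C6H5COOH) = 0.3940 x 0.03394 = 0.01337 mol.
n(LiOH) added = 0.1557 x 0.05316 = 0.008277 mol, converting that many moles of C6H5COOH to C6H5COO-.
Remaining n(C6H5COOH) = 0.005095 mol; n(C6H5COO-) = 0.008277 mol.
By Henderson-Hasselbalch, pH = pKa + log([A^-]/[HA]) = 4.20 + log(0.008277/0.005095) = 4.20 + (+0.21) = 4.41.

4.41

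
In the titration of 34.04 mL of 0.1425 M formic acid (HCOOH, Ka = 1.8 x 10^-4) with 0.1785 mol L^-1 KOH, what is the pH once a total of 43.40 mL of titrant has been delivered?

12.57

n(acid) = 0.1425 x 0.03404 = 0.004851 mol; n(KOH) added = 0.1785 x 0.04340 = 0.007747 mol.
Base is in excess by 0.007747 - 0.004851 = 0.002896 mol in a total volume of 0.07744 L.
[OH^-] = 0.002896/0.07744 = 0.03740 M, so pOH = 1.43 and pH = 14.00 - 1.43 = 12.57.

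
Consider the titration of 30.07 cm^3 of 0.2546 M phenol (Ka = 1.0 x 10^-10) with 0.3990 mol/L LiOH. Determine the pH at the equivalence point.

11.60

n(C6H5OH) = 0.2546 x 0.03007 = 0.007656 mol; V(LiOH) at equivalence = 0.007656/0.3990 = 0.01919 L.
At equivalence all the acid is converted to C6H5O-; total volume = 0.03007 + 0.01919 = 0.04926 L, so [C6H5O-] = 0.007656/0.04926 = 0.1554 M.
Kb = Kw/Ka = 1.0e-14 / 1.0 x 10^-10 = 0.000100.
[OH^-] = sqrt(Kb x [C6H5O-]) = sqrt(0.000100 x 0.1554) = 0.00394 M.
pOH = 2.40, so pH = 14.00 - 2.40 = 11.60.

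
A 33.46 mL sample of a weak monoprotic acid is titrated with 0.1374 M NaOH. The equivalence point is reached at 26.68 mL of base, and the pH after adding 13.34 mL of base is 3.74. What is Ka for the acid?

13.34 mL is half of the equivalence volume, so this is the half-equivalence point where [HA] = [A^-].
At half-equivalence pH = pKa, so pKa = 3.74.
Ka = 10^(-3.74) = 1.8 x 10^-4.

1.8 x 10^-4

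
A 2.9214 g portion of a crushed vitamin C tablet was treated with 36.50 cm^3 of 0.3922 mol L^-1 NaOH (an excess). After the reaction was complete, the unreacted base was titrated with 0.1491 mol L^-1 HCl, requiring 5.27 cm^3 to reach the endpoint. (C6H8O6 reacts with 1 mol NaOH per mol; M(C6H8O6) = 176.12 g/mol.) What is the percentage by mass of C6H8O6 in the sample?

81.6%

Total n(NaOH) added = 0.3922 x 0.03650 = 0.01432 mol.
n(HCl) used = 0.1491 x 0.005270 = 0.0007858 mol, which equals the excess n(NaOH).
So n(NaOH) consumed by the sample = 0.01432 - 0.0007858 = 0.01353 mol.
n(C6H8O6) = 0.01353 / 1 = 0.01353 mol.
mass C6H8O6 = 0.01353 x 176.12 = 2.383 g, so %C6H8O6 = 2.383/2.9214 x 100 = 81.6%.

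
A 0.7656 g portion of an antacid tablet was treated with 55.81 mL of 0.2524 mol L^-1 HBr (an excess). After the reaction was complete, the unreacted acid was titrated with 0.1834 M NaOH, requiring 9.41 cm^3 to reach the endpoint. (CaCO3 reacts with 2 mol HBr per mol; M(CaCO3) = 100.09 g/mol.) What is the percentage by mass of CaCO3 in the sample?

Total n(HBr) added = 0.2524 x 0.05581 = 0.01409 mol.
n(NaOH) used = 0.1834 x 0.009410 = 0.001726 mol, which equals the excess n(HBr).
So n(HBr) consumed by the sample = 0.01409 - 0.001726 = 0.01236 mol.
n(CaCO3) = 0.01236 / 2 = 0.006180 mol.
mass CaCO3 = 0.006180 x 100.09 = 0.6186 g, so %CaCO3 = 0.6186/0.7656 x 100 = 80.8%.

80.8%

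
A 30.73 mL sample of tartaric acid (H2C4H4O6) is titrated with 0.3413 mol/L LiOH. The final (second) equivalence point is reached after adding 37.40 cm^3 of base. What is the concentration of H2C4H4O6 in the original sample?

n(LiOH) = 0.3413 x 0.03740 = 0.01276 mol.
At the final (second) equivalence point, 2 mol OH^- react per mol H2C4H4O6, so n(H2C4H4O6) = 0.01276 / 2 = 0.006382 mol.
[H2C4H4O6] = 0.006382 / 0.03073 L = 0.208 M.

0.208 M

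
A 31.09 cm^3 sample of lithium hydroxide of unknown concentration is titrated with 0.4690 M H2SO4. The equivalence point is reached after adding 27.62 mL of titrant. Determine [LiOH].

0.833 M

n(H2SO4) delivered = 0.4690 x 0.02762 = 0.01295 mol.
The reaction is 2 LiOH + 1 H2SO4, so n(LiOH) = 0.01295 x 2/1 = 0.02591 mol.
[LiOH] = 0.02591 mol / 0.03109 L = 0.833 M.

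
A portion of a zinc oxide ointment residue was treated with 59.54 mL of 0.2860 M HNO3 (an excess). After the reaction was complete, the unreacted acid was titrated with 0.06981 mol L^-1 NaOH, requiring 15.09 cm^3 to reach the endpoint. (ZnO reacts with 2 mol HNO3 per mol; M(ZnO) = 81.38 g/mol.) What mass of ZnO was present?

Total n(HNO3) added = 0.2860 x 0.05954 = 0.01703 mol.
n(NaOH) used = 0.06981 x 0.01509 = 0.001053 mol, which equals the excess n(HNO3).
So n(HNO3) consumed by the sample = 0.01703 - 0.001053 = 0.01598 mol.
n(ZnO) = 0.01598 / 2 = 0.007988 mol.
mass = 0.007988 mol x 81.38 g/mol = 0.650 g.

0.650 g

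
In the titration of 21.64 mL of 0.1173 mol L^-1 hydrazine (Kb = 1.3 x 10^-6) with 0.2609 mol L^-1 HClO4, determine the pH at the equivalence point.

4.60

n(N2H4) = 0.1173 x 0.02164 = 0.002538 mol; V(HClO4) at equivalence = 0.002538/0.2609 = 0.009729 L.
At equivalence the base is fully converted to N2H5+; total volume = 0.03137 L, so [N2H5+] = 0.002538/0.03137 = 0.08092 M.
Ka(N2H5+) = Kw/Kb = 1.0e-14 / 1.3 x 10^-6 = 7.69e-9.
[H^+] = sqrt(Ka x [N2H5+]) = sqrt(7.69e-9 x 0.08092) = 2.49e-5 M.
pH = -log(2.49e-5) = 4.60.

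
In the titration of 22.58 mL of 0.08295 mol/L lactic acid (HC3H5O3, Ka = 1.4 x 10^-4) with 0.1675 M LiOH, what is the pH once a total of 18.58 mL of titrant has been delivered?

n(acid) = 0.08295 x 0.02258 = 0.001873 mol; n(LiOH) added = 0.1675 x 0.01858 = 0.003112 mol.
Base is in excess by 0.003112 - 0.001873 = 0.001239 mol in a total volume of 0.04116 L.
[OH^-] = 0.001239/0.04116 = 0.03011 M, so pOH = 1.52 and pH = 14.00 - 1.52 = 12.48.

12.48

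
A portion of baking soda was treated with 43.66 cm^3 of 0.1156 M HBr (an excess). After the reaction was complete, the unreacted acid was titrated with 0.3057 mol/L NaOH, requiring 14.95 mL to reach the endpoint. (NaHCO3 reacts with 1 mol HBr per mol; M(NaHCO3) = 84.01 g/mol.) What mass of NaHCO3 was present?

0.0401 g

Total n(HBr) added = 0.1156 x 0.04366 = 0.005047 mol.
n(NaOH) used = 0.3057 x 0.01495 = 0.004570 mol, which equals the excess n(HBr).
So n(HBr) consumed by the sample = 0.005047 - 0.004570 = 0.0004769 mol.
n(NaHCO3) = 0.0004769 / 1 = 0.0004769 mol.
mass = 0.0004769 mol x 84.01 g/mol = 0.0401 g.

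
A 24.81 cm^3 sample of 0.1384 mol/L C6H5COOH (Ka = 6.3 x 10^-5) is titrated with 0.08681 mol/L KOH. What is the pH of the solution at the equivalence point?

n(C6H5COOH) = 0.1384 x 0.02481 = 0.003434 mol; V(KOH) at equivalence = 0.003434/0.08681 = 0.03955 L.
At equivalence all the acid is converted to C6H5COO-; total volume = 0.02481 + 0.03955 = 0.06436 L, so [C6H5COO-] = 0.003434/0.06436 = 0.05335 M.
Kb = Kw/Ka = 1.0e-14 / 6.3 x 10^-5 = 1.59e-10.
[OH^-] = sqrt(Kb x [C6H5COO-]) = sqrt(1.59e-10 x 0.05335) = 2.91e-6 M.
pOH = 5.54, so pH = 14.00 - 5.54 = 8.46.

8.46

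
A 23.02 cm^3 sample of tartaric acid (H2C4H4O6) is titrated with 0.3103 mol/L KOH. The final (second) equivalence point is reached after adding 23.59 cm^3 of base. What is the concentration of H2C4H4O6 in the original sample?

0.159 M

n(KOH) = 0.3103 x 0.02359 = 0.007320 mol.
At the final (second) equivalence point, 2 mol OH^- react per mol H2C4H4O6, so n(H2C4H4O6) = 0.007320 / 2 = 0.003660 mol.
[H2C4H4O6] = 0.003660 / 0.02302 L = 0.159 M.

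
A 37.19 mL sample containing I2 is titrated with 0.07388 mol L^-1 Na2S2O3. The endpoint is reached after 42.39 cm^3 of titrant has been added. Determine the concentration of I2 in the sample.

0.0421 M

n(Na2S2O3) = 0.07388 x 0.04239 = 0.003132 mol.
From the balanced equation, 2 mol Na2S2O3 reacts with 1 mol I2, so n(I2) = 0.003132 x 1/2 = 0.001566 mol.
[I2] = 0.001566 / 0.03719 L = 0.0421 M.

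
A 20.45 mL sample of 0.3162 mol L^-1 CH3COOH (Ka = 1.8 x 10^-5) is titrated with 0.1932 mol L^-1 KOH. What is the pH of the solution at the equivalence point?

8.91

n(CH3COOH) = 0.3162 x 0.02045 = 0.006466 mol; V(KOH) at equivalence = 0.006466/0.1932 = 0.03347 L.
At equivalence all the acid is converted to CH3COO-; total volume = 0.02045 + 0.03347 = 0.05392 L, so [CH3COO-] = 0.006466/0.05392 = 0.1199 M.
Kb = Kw/Ka = 1.0e-14 / 1.8 x 10^-5 = 5.56e-10.
[OH^-] = sqrt(Kb x [CH3COO-]) = sqrt(5.56e-10 x 0.1199) = 8.16e-6 M.
pOH = 5.09, so pH = 14.00 - 5.09 = 8.91.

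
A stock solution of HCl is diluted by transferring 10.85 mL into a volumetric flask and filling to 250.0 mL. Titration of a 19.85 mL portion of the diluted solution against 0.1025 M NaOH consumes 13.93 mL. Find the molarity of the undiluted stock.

n(NaOH) = 0.1025 x 0.01393 = 0.001428 mol.
n(HCl) in the aliquot = 0.001428 mol.
[diluted HCl] = 0.001428 / 0.01985 = 0.07193 M.
Dilution factor = 250.0/10.85 = 23.04, so [stock] = 0.07193 x 23.04 = 1.66 M.

1.66 M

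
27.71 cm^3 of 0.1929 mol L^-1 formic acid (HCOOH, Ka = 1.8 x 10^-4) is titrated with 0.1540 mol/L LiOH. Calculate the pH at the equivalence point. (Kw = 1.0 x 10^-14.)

n(HCOOH) = 0.1929 x 0.02771 = 0.005345 mol; V(LiOH) at equivalence = 0.005345/0.1540 = 0.03471 L.
At equivalence all the acid is converted to HCOO-; total volume = 0.02771 + 0.03471 = 0.06242 L, so [HCOO-] = 0.005345/0.06242 = 0.08563 M.
Kb = Kw/Ka = 1.0e-14 / 1.8 x 10^-4 = 5.56e-11.
[OH^-] = sqrt(Kb x [HCOO-]) = sqrt(5.56e-11 x 0.08563) = 2.18e-6 M.
pOH = 5.66, so pH = 14.00 - 5.66 = 8.34.

8.34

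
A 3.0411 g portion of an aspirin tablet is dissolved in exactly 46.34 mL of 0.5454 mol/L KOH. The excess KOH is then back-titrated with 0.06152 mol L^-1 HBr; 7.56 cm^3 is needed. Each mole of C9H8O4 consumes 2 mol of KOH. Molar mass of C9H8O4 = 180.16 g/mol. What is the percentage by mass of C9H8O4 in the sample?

Total n(KOH) added = 0.5454 x 0.04634 = 0.02527 mol.
n(HBr) used = 0.06152 x 0.007560 = 0.0004651 mol, which equals the excess n(KOH).
So n(KOH) consumed by the sample = 0.02527 - 0.0004651 = 0.02481 mol.
n(C9H8O4) = 0.02481 / 2 = 0.01240 mol.
mass C9H8O4 = 0.01240 x 180.16 = 2.235 g, so %C9H8O4 = 2.235/3.0411 x 100 = 73.5%.

73.5%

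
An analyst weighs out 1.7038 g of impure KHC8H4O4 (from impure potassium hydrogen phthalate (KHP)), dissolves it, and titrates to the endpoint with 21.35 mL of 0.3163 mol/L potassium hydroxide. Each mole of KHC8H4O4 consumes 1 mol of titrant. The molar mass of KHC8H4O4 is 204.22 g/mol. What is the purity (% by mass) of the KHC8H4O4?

80.9%

n(KOH) = 0.3163 x 0.02135 = 0.006753 mol.
n(KHC8H4O4) = 0.006753 / 1 = 0.006753 mol.
mass of KHC8H4O4 = 0.006753 x 204.22 = 1.379 g.
% purity = 1.379 / 1.7038 x 100 = 80.9%.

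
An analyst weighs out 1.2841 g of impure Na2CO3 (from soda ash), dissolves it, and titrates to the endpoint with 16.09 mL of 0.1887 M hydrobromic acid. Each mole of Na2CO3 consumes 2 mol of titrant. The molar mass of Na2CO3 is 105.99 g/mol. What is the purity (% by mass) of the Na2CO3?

12.5%

n(HBr) = 0.1887 x 0.01609 = 0.003036 mol.
n(Na2CO3) = 0.003036 / 2 = 0.001518 mol.
mass of Na2CO3 = 0.001518 x 105.99 = 0.1609 g.
% purity = 0.1609 / 1.2841 x 100 = 12.5%.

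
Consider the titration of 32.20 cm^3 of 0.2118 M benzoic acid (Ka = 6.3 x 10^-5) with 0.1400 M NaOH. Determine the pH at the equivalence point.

n(C6H5COOH) = 0.2118 x 0.03220 = 0.006820 mol; V(NaOH) at equivalence = 0.006820/0.1400 = 0.04871 L.
At equivalence all the acid is converted to C6H5COO-; total volume = 0.03220 + 0.04871 = 0.08091 L, so [C6H5COO-] = 0.006820/0.08091 = 0.08429 M.
Kb = Kw/Ka = 1.0e-14 / 6.3 x 10^-5 = 1.59e-10.
[OH^-] = sqrt(Kb x [C6H5COO-]) = sqrt(1.59e-10 x 0.08429) = 3.66e-6 M.
pOH = 5.44, so pH = 14.00 - 5.44 = 8.56.

8.56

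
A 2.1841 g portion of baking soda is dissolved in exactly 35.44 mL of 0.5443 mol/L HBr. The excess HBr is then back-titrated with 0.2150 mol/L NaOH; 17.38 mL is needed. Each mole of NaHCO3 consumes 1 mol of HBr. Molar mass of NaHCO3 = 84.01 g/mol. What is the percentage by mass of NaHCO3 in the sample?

59.8%

Total n(HBr) added = 0.5443 x 0.03544 = 0.01929 mol.
n(NaOH) used = 0.2150 x 0.01738 = 0.003737 mol, which equals the excess n(HBr).
So n(HBr) consumed by the sample = 0.01929 - 0.003737 = 0.01555 mol.
n(NaHCO3) = 0.01555 / 1 = 0.01555 mol.
mass NaHCO3 = 0.01555 x 84.01 = 1.307 g, so %NaHCO3 = 1.307/2.1841 x 100 = 59.8%.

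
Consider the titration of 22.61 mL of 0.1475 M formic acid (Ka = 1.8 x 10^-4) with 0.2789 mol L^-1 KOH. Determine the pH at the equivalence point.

8.36

n(HCOOH) = 0.1475 x 0.02261 = 0.003335 mol; V(KOH) at equivalence = 0.003335/0.2789 = 0.01196 L.
At equivalence all the acid is converted to HCOO-; total volume = 0.02261 + 0.01196 = 0.03457 L, so [HCOO-] = 0.003335/0.03457 = 0.09648 M.
Kb = Kw/Ka = 1.0e-14 / 1.8 x 10^-4 = 5.56e-11.
[OH^-] = sqrt(Kb x [HCOO-]) = sqrt(5.56e-11 x 0.09648) = 2.32e-6 M.
pOH = 5.64, so pH = 14.00 - 5.64 = 8.36.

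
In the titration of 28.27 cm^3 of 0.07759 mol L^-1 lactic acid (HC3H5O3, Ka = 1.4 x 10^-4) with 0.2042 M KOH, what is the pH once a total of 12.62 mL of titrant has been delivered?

11.97

n(acid) = 0.07759 x 0.02827 = 0.002193 mol; n(KOH) added = 0.2042 x 0.01262 = 0.002577 mol.
Base is in excess by 0.002577 - 0.002193 = 0.0003835 mol in a total volume of 0.04089 L.
[OH^-] = 0.0003835/0.04089 = 0.009380 M, so pOH = 2.03 and pH = 14.00 - 2.03 = 11.97.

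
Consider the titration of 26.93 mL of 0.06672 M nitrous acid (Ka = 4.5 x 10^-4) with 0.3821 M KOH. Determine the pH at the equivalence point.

8.05

n(HNO2) = 0.06672 x 0.02693 = 0.001797 mol; V(KOH) at equivalence = 0.001797/0.3821 = 0.004702 L.
At equivalence all the acid is converted to NO2-; total volume = 0.02693 + 0.004702 = 0.03163 L, so [NO2-] = 0.001797/0.03163 = 0.05680 M.
Kb = Kw/Ka = 1.0e-14 / 4.5 x 10^-4 = 2.22e-11.
[OH^-] = sqrt(Kb x [NO2-]) = sqrt(2.22e-11 x 0.05680) = 1.12e-6 M.
pOH = 5.95, so pH = 14.00 - 5.95 = 8.05.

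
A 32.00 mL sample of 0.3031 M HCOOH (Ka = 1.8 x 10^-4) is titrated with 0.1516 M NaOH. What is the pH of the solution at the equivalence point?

8.37

n(HCOOH) = 0.3031 x 0.03200 = 0.009699 mol; V(NaOH) at equivalence = 0.009699/0.1516 = 0.06398 L.
At equivalence all the acid is converted to HCOO-; total volume = 0.03200 + 0.06398 = 0.09598 L, so [HCOO-] = 0.009699/0.09598 = 0.1011 M.
Kb = Kw/Ka = 1.0e-14 / 1.8 x 10^-4 = 5.56e-11.
[OH^-] = sqrt(Kb x [HCOO-]) = sqrt(5.56e-11 x 0.1011) = 2.37e-6 M.
pOH = 5.63, so pH = 14.00 - 5.63 = 8.37.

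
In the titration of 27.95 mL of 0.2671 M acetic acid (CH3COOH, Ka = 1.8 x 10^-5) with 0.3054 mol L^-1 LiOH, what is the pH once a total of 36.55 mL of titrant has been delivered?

12.76

n(acid) = 0.2671 x 0.02795 = 0.007465 mol; n(LiOH) added = 0.3054 x 0.03655 = 0.01116 mol.
Base is in excess by 0.01116 - 0.007465 = 0.003697 mol in a total volume of 0.06450 L.
[OH^-] = 0.003697/0.06450 = 0.05732 M, so pOH = 1.24 and pH = 14.00 - 1.24 = 12.76.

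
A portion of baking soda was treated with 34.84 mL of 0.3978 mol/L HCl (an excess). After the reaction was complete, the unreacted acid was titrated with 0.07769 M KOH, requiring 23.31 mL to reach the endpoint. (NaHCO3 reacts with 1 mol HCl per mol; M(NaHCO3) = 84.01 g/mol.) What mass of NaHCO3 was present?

1.01 g

Total n(HCl) added = 0.3978 x 0.03484 = 0.01386 mol.
n(KOH) used = 0.07769 x 0.02331 = 0.001811 mol, which equals the excess n(HCl).
So n(HCl) consumed by the sample = 0.01386 - 0.001811 = 0.01205 mol.
n(NaHCO3) = 0.01205 / 1 = 0.01205 mol.
mass = 0.01205 mol x 84.01 g/mol = 1.01 g.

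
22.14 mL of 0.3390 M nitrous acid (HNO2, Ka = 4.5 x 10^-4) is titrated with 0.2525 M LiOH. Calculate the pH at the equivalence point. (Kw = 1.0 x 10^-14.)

8.25

n(HNO2) = 0.3390 x 0.02214 = 0.007505 mol; V(LiOH) at equivalence = 0.007505/0.2525 = 0.02972 L.
At equivalence all the acid is converted to NO2-; total volume = 0.02214 + 0.02972 = 0.05186 L, so [NO2-] = 0.007505/0.05186 = 0.1447 M.
Kb = Kw/Ka = 1.0e-14 / 4.5 x 10^-4 = 2.22e-11.
[OH^-] = sqrt(Kb x [NO2-]) = sqrt(2.22e-11 x 0.1447) = 1.79e-6 M.
pOH = 5.75, so pH = 14.00 - 5.75 = 8.25.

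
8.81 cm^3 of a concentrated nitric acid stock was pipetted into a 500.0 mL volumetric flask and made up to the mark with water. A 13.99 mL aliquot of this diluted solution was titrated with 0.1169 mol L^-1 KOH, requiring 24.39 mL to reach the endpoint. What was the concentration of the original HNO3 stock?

11.6 M

n(KOH) = 0.1169 x 0.02439 = 0.002851 mol.
n(HNO3) in the aliquot = 0.002851 mol.
[diluted HNO3] = 0.002851 / 0.01399 = 0.2038 M.
Dilution factor = 500.0/8.810 = 56.75, so [stock] = 0.2038 x 56.75 = 11.6 M.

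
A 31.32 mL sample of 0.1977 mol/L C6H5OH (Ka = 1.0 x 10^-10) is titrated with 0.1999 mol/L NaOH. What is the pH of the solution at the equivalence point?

n(C6H5OH) = 0.1977 x 0.03132 = 0.006192 mol; V(NaOH) at equivalence = 0.006192/0.1999 = 0.03098 L.
At equivalence all the acid is converted to C6H5O-; total volume = 0.03132 + 0.03098 = 0.06230 L, so [C6H5O-] = 0.006192/0.06230 = 0.09940 M.
Kb = Kw/Ka = 1.0e-14 / 1.0 x 10^-10 = 0.000100.
[OH^-] = sqrt(Kb x [C6H5O-]) = sqrt(0.000100 x 0.09940) = 0.00315 M.
pOH = 2.50, so pH = 14.00 - 2.50 = 11.50.

11.50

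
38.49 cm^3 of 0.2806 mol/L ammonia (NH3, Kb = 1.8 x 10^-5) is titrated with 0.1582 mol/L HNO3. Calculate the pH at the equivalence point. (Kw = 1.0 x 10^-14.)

n(NH3) = 0.2806 x 0.03849 = 0.01080 mol; V(HNO3) at equivalence = 0.01080/0.1582 = 0.06827 L.
At equivalence the base is fully converted to NH4+; total volume = 0.1068 L, so [NH4+] = 0.01080/0.1068 = 0.1012 M.
Ka(NH4+) = Kw/Kb = 1.0e-14 / 1.8 x 10^-5 = 5.56e-10.
[H^+] = sqrt(Ka x [NH4+]) = sqrt(5.56e-10 x 0.1012) = 7.50e-6 M.
pH = -log(7.50e-6) = 5.13.

5.13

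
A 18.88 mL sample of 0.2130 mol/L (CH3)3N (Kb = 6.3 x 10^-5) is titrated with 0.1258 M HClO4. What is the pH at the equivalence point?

n((CH3)3N) = 0.2130 x 0.01888 = 0.004021 mol; V(HClO4) at equivalence = 0.004021/0.1258 = 0.03197 L.
At equivalence the base is fully converted to (CH3)3NH+; total volume = 0.05085 L, so [(CH3)3NH+] = 0.004021/0.05085 = 0.07909 M.
Ka((CH3)3NH+) = Kw/Kb = 1.0e-14 / 6.3 x 10^-5 = 1.59e-10.
[H^+] = sqrt(Ka x [(CH3)3NH+]) = sqrt(1.59e-10 x 0.07909) = 3.54e-6 M.
pH = -log(3.54e-6) = 5.45.

5.45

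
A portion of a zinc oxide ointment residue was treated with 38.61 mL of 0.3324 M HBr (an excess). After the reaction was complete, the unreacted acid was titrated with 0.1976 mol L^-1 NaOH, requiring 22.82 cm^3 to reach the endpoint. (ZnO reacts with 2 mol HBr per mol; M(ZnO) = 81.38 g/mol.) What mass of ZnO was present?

0.339 g

Total n(HBr) added = 0.3324 x 0.03861 = 0.01283 mol.
n(NaOH) used = 0.1976 x 0.02282 = 0.004509 mol, which equals the excess n(HBr).
So n(HBr) consumed by the sample = 0.01283 - 0.004509 = 0.008325 mol.
n(ZnO) = 0.008325 / 2 = 0.004162 mol.
mass = 0.004162 mol x 81.38 g/mol = 0.339 g.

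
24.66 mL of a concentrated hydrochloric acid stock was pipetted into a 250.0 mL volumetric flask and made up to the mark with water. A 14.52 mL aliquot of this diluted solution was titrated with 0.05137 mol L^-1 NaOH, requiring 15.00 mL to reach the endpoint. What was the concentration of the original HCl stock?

0.538 M

n(NaOH) = 0.05137 x 0.01500 = 0.0007705 mol.
n(HCl) in the aliquot = 0.0007705 mol.
[diluted HCl] = 0.0007705 / 0.01452 = 0.05307 M.
Dilution factor = 250.0/24.66 = 10.14, so [stock] = 0.05307 x 10.14 = 0.538 M.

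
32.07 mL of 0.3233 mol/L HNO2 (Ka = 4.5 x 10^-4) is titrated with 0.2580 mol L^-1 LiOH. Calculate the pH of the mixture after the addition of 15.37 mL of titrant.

3.14

Initial n(HNO2) = 0.3233 x 0.03207 = 0.01037 mol.
n(LiOH) added = 0.2580 x 0.01537 = 0.003965 mol, converting that many moles of HNO2 to NO2-.
Remaining n(HNO2) = 0.006403 mol; n(NO2-) = 0.003965 mol.
By Henderson-Hasselbalch, pH = pKa + log([A^-]/[HA]) = 3.35 + log(0.003965/0.006403) = 3.35 + (-0.21) = 3.14.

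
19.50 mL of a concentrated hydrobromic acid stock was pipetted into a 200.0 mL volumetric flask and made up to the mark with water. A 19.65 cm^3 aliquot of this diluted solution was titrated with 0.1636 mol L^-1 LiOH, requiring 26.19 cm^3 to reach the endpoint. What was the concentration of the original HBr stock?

n(LiOH) = 0.1636 x 0.02619 = 0.004285 mol.
n(HBr) in the aliquot = 0.004285 mol.
[diluted HBr] = 0.004285 / 0.01965 = 0.2181 M.
Dilution factor = 200.0/19.50 = 10.26, so [stock] = 0.2181 x 10.26 = 2.24 M.

2.24 M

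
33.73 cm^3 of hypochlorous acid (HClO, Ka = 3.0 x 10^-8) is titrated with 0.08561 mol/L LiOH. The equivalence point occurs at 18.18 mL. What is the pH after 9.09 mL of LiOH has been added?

9.09 mL is exactly half the equivalence volume (18.18/2), i.e. the half-equivalence point.
There, n(HA) = n(A^-), so pH = pKa = -log(3.0 x 10^-8) = 7.52.

7.52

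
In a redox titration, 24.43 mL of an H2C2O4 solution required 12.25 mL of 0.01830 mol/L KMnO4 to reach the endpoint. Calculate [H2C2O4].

0.0229 M

n(KMnO4) = 0.01830 x 0.01225 = 0.0002242 mol.
From the balanced equation, 2 mol KMnO4 reacts with 5 mol H2C2O4, so n(H2C2O4) = 0.0002242 x 5/2 = 0.0005604 mol.
[H2C2O4] = 0.0005604 / 0.02443 L = 0.0229 M.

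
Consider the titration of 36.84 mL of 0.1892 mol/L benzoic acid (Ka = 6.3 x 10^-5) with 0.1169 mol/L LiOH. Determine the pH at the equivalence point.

n(C6H5COOH) = 0.1892 x 0.03684 = 0.006970 mol; V(LiOH) at equivalence = 0.006970/0.1169 = 0.05962 L.
At equivalence all the acid is converted to C6H5COO-; total volume = 0.03684 + 0.05962 = 0.09646 L, so [C6H5COO-] = 0.006970/0.09646 = 0.07226 M.
Kb = Kw/Ka = 1.0e-14 / 6.3 x 10^-5 = 1.59e-10.
[OH^-] = sqrt(Kb x [C6H5COO-]) = sqrt(1.59e-10 x 0.07226) = 3.39e-6 M.
pOH = 5.47, so pH = 14.00 - 5.47 = 8.53.

8.53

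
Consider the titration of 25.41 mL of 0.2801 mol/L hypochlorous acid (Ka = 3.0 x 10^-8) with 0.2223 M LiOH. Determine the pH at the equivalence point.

n(HClO) = 0.2801 x 0.02541 = 0.007117 mol; V(LiOH) at equivalence = 0.007117/0.2223 = 0.03202 L.
At equivalence all the acid is converted to ClO-; total volume = 0.02541 + 0.03202 = 0.05743 L, so [ClO-] = 0.007117/0.05743 = 0.1239 M.
Kb = Kw/Ka = 1.0e-14 / 3.0 x 10^-8 = 3.33e-7.
[OH^-] = sqrt(Kb x [ClO-]) = sqrt(3.33e-7 x 0.1239) = 0.000203 M.
pOH = 3.69, so pH = 14.00 - 3.69 = 10.31.

10.31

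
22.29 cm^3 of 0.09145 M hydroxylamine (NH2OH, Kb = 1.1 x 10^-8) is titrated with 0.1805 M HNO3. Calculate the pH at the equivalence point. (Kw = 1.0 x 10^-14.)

n(NH2OH) = 0.09145 x 0.02229 = 0.002038 mol; V(HNO3) at equivalence = 0.002038/0.1805 = 0.01129 L.
At equivalence the base is fully converted to NH3OH+; total volume = 0.03358 L, so [NH3OH+] = 0.002038/0.03358 = 0.06070 M.
Ka(NH3OH+) = Kw/Kb = 1.0e-14 / 1.1 x 10^-8 = 9.09e-7.
[H^+] = sqrt(Ka x [NH3OH+]) = sqrt(9.09e-7 x 0.06070) = 0.000235 M.
pH = -log(0.000235) = 3.63.

3.63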